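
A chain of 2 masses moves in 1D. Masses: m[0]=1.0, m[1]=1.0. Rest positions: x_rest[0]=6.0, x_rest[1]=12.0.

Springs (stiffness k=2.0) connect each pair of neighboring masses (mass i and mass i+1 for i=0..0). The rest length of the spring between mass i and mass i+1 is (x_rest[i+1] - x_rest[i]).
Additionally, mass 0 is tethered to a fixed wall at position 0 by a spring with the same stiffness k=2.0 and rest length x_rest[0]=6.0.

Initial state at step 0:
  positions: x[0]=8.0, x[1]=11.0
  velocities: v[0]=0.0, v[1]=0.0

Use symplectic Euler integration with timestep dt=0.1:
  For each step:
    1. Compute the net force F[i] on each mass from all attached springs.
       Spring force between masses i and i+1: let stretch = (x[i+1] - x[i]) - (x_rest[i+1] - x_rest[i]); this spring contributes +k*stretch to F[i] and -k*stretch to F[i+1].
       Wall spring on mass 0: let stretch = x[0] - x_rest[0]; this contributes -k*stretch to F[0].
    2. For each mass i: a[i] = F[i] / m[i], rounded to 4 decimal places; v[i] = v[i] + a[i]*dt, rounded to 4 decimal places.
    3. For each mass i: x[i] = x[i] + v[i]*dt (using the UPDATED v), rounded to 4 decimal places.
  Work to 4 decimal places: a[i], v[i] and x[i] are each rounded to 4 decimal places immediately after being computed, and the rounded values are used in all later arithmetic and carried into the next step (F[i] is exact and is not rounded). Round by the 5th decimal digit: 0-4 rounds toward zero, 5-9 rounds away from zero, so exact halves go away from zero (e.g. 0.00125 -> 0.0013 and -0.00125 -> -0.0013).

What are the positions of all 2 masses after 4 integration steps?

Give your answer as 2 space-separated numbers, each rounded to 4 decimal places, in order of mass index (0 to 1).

Step 0: x=[8.0000 11.0000] v=[0.0000 0.0000]
Step 1: x=[7.9000 11.0600] v=[-1.0000 0.6000]
Step 2: x=[7.7052 11.1768] v=[-1.9480 1.1680]
Step 3: x=[7.4257 11.3442] v=[-2.7947 1.6737]
Step 4: x=[7.0761 11.5532] v=[-3.4961 2.0900]

Answer: 7.0761 11.5532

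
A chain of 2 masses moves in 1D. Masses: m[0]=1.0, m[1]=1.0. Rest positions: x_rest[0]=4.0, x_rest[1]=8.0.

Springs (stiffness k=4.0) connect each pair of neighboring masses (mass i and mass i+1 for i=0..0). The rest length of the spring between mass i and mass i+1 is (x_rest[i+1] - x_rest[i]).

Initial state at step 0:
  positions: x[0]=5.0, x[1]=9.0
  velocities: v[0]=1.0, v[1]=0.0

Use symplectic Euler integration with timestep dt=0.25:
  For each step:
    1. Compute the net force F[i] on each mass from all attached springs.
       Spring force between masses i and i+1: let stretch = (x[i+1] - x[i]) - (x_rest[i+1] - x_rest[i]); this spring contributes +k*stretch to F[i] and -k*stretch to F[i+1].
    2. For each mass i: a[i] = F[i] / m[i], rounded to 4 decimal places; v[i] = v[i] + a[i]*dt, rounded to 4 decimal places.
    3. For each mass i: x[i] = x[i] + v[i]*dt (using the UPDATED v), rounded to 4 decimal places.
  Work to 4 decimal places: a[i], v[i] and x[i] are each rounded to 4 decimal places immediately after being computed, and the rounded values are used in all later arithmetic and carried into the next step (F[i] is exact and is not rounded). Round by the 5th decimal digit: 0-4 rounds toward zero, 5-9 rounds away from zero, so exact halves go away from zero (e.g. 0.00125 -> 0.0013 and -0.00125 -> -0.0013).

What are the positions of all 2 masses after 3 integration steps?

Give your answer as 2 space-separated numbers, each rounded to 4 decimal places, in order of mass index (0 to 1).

Answer: 5.5313 9.2188

Derivation:
Step 0: x=[5.0000 9.0000] v=[1.0000 0.0000]
Step 1: x=[5.2500 9.0000] v=[1.0000 0.0000]
Step 2: x=[5.4375 9.0625] v=[0.7500 0.2500]
Step 3: x=[5.5313 9.2188] v=[0.3750 0.6250]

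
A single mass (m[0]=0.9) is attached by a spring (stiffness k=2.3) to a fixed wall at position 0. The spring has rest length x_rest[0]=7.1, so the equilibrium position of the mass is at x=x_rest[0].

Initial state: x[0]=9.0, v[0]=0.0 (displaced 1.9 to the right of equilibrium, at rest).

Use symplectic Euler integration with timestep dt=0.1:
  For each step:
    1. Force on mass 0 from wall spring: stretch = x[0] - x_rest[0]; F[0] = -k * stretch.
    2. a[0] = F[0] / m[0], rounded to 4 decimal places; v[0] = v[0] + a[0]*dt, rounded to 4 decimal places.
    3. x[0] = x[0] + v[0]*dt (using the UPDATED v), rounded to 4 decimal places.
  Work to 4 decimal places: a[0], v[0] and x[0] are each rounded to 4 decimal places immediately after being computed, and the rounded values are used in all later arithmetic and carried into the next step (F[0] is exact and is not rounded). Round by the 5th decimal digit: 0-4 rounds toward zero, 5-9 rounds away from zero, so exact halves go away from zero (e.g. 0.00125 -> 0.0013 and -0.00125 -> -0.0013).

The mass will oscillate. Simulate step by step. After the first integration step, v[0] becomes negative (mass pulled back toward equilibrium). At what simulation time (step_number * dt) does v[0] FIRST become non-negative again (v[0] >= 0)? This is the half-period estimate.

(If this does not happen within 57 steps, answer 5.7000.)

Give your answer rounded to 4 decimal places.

Answer: 2.0000

Derivation:
Step 0: x=[9.0000] v=[0.0000]
Step 1: x=[8.9514] v=[-0.4856]
Step 2: x=[8.8555] v=[-0.9587]
Step 3: x=[8.7148] v=[-1.4073]
Step 4: x=[8.5328] v=[-1.8200]
Step 5: x=[8.3142] v=[-2.1862]
Step 6: x=[8.0646] v=[-2.4965]
Step 7: x=[7.7903] v=[-2.7430]
Step 8: x=[7.4984] v=[-2.9194]
Step 9: x=[7.1963] v=[-3.0212]
Step 10: x=[6.8917] v=[-3.0458]
Step 11: x=[6.5924] v=[-2.9926]
Step 12: x=[6.3061] v=[-2.8629]
Step 13: x=[6.0401] v=[-2.6600]
Step 14: x=[5.8012] v=[-2.3891]
Step 15: x=[5.5955] v=[-2.0572]
Step 16: x=[5.4282] v=[-1.6727]
Step 17: x=[5.3037] v=[-1.2455]
Step 18: x=[5.2251] v=[-0.7865]
Step 19: x=[5.1944] v=[-0.3074]
Step 20: x=[5.2124] v=[0.1796]
First v>=0 after going negative at step 20, time=2.0000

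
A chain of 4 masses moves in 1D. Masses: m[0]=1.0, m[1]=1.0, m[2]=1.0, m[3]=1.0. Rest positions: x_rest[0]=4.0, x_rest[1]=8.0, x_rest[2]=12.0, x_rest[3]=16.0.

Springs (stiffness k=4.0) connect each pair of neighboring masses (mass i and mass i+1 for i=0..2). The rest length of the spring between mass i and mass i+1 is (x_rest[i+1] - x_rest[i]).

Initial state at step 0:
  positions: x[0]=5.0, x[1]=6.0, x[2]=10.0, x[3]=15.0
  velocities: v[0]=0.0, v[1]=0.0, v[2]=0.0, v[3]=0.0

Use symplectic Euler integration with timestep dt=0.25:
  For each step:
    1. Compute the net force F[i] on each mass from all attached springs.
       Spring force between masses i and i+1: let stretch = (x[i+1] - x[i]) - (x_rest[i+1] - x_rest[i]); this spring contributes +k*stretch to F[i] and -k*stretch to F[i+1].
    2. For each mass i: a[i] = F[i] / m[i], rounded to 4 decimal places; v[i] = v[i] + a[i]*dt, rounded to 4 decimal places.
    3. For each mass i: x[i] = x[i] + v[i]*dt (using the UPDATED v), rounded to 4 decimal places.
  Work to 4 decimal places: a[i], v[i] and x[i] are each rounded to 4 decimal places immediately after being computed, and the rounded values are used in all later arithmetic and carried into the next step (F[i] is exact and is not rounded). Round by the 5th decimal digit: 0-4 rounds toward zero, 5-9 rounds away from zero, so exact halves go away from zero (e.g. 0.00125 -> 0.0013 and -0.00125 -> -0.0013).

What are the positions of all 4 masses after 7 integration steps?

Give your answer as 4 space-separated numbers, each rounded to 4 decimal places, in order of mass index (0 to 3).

Step 0: x=[5.0000 6.0000 10.0000 15.0000] v=[0.0000 0.0000 0.0000 0.0000]
Step 1: x=[4.2500 6.7500 10.2500 14.7500] v=[-3.0000 3.0000 1.0000 -1.0000]
Step 2: x=[3.1250 7.7500 10.7500 14.3750] v=[-4.5000 4.0000 2.0000 -1.5000]
Step 3: x=[2.1563 8.3438 11.4063 14.0938] v=[-3.8750 2.3750 2.6250 -1.1250]
Step 4: x=[1.7344 8.1563 11.9688 14.1407] v=[-1.6875 -0.7500 2.2500 0.1875]
Step 5: x=[1.9180 7.3165 12.1212 14.6446] v=[0.7344 -3.3594 0.6094 2.0156]
Step 6: x=[2.4512 6.3282 11.7032 15.5177] v=[2.1329 -3.9532 -1.6719 3.4922]
Step 7: x=[2.9537 5.7144 10.8951 16.4371] v=[2.0099 -2.4552 -3.2324 3.6777]

Answer: 2.9537 5.7144 10.8951 16.4371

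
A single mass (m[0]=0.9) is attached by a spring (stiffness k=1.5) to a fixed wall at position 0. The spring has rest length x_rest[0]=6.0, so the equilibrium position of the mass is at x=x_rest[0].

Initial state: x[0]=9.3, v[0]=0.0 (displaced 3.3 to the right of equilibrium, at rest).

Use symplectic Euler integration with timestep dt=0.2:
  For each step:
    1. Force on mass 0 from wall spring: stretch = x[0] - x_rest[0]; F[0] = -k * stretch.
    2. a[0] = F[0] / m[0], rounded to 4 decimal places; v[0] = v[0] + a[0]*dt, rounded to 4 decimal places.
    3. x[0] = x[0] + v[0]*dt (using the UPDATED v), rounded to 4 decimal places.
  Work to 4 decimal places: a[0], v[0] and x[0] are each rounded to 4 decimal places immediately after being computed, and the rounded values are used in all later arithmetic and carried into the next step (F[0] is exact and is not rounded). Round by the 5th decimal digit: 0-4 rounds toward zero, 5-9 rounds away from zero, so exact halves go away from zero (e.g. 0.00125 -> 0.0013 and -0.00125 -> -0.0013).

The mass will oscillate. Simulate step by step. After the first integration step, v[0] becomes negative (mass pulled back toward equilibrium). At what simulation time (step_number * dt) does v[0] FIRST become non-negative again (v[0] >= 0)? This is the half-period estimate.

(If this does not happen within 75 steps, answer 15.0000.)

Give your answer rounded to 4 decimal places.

Answer: 2.6000

Derivation:
Step 0: x=[9.3000] v=[0.0000]
Step 1: x=[9.0800] v=[-1.1000]
Step 2: x=[8.6547] v=[-2.1267]
Step 3: x=[8.0524] v=[-3.0116]
Step 4: x=[7.3133] v=[-3.6957]
Step 5: x=[6.4866] v=[-4.1335]
Step 6: x=[5.6275] v=[-4.2957]
Step 7: x=[4.7932] v=[-4.1715]
Step 8: x=[4.0394] v=[-3.7692]
Step 9: x=[3.4163] v=[-3.1157]
Step 10: x=[2.9654] v=[-2.2545]
Step 11: x=[2.7168] v=[-1.2430]
Step 12: x=[2.6871] v=[-0.1486]
Step 13: x=[2.8782] v=[0.9557]
First v>=0 after going negative at step 13, time=2.6000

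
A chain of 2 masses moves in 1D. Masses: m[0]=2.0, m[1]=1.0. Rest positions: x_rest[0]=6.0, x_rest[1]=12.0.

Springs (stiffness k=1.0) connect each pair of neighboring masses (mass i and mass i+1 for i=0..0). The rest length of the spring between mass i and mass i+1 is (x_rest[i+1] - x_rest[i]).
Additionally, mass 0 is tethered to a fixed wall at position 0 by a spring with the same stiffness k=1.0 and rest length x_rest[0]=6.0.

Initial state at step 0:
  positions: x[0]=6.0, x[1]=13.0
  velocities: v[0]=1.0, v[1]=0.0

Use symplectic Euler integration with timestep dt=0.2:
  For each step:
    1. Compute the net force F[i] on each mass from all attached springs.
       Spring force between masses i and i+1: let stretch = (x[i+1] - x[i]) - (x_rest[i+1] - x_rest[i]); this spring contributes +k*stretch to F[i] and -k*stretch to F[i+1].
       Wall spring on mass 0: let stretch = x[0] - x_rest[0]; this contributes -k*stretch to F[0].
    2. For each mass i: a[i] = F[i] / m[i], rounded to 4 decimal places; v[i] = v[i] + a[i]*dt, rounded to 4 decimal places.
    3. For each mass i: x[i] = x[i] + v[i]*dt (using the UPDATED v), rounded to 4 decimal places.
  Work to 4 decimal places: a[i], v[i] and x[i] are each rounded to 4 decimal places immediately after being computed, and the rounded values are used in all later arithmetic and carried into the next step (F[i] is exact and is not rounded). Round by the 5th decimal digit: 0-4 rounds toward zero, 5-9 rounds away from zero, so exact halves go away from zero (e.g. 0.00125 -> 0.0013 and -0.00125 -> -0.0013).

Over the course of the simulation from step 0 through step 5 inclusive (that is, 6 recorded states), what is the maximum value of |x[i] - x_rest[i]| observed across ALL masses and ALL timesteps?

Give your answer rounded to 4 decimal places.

Answer: 1.0969

Derivation:
Step 0: x=[6.0000 13.0000] v=[1.0000 0.0000]
Step 1: x=[6.2200 12.9600] v=[1.1000 -0.2000]
Step 2: x=[6.4504 12.8904] v=[1.1520 -0.3480]
Step 3: x=[6.6806 12.8032] v=[1.1510 -0.4360]
Step 4: x=[6.8996 12.7111] v=[1.0952 -0.4605]
Step 5: x=[7.0969 12.6265] v=[0.9864 -0.4228]
Max displacement = 1.0969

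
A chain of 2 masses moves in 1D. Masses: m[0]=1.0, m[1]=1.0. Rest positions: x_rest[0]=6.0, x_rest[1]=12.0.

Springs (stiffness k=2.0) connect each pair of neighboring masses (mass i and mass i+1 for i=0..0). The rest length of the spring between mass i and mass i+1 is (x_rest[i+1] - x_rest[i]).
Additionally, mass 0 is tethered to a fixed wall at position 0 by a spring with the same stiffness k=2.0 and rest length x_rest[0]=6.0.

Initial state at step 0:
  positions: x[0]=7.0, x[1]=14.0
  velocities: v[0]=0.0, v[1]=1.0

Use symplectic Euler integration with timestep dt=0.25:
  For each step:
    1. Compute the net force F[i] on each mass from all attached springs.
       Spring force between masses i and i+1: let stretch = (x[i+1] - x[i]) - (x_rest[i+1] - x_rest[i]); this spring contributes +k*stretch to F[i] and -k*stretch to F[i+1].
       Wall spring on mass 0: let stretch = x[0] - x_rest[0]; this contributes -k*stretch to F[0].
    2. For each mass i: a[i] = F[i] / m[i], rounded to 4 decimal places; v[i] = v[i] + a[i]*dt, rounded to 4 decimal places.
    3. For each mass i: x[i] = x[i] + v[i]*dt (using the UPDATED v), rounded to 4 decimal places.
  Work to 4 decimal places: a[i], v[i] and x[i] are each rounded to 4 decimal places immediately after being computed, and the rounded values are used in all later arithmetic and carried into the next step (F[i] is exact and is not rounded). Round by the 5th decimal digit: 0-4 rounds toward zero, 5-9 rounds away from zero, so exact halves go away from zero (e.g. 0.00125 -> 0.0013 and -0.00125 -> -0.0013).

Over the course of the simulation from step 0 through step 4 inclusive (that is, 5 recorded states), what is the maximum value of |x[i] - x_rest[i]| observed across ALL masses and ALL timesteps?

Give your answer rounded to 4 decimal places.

Step 0: x=[7.0000 14.0000] v=[0.0000 1.0000]
Step 1: x=[7.0000 14.1250] v=[0.0000 0.5000]
Step 2: x=[7.0156 14.1094] v=[0.0625 -0.0625]
Step 3: x=[7.0410 13.9571] v=[0.1016 -0.6094]
Step 4: x=[7.0508 13.6902] v=[0.0392 -1.0675]
Max displacement = 2.1250

Answer: 2.1250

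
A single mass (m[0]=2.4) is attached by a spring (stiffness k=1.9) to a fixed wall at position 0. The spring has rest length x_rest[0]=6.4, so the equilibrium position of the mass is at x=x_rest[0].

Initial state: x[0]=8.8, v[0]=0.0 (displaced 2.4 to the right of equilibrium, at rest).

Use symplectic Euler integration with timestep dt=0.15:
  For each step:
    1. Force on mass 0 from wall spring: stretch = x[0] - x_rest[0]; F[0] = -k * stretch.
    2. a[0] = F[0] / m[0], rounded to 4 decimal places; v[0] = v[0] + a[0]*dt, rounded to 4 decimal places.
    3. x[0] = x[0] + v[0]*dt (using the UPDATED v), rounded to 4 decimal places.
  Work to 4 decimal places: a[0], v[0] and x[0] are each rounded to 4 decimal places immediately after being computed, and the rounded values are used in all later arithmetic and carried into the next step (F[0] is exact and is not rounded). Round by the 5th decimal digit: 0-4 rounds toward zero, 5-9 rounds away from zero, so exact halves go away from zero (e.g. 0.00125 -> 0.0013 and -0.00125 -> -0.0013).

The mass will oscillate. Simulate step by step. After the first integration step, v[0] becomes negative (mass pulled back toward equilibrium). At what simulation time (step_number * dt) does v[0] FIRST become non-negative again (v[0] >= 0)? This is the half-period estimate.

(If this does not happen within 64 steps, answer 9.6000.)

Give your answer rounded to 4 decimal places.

Step 0: x=[8.8000] v=[0.0000]
Step 1: x=[8.7573] v=[-0.2850]
Step 2: x=[8.6726] v=[-0.5649]
Step 3: x=[8.5474] v=[-0.8348]
Step 4: x=[8.3839] v=[-1.0898]
Step 5: x=[8.1851] v=[-1.3254]
Step 6: x=[7.9545] v=[-1.5374]
Step 7: x=[7.6962] v=[-1.7220]
Step 8: x=[7.4148] v=[-1.8759]
Step 9: x=[7.1153] v=[-1.9964]
Step 10: x=[6.8031] v=[-2.0813]
Step 11: x=[6.4837] v=[-2.1292]
Step 12: x=[6.1628] v=[-2.1391]
Step 13: x=[5.8462] v=[-2.1109]
Step 14: x=[5.5394] v=[-2.0451]
Step 15: x=[5.2480] v=[-1.9429]
Step 16: x=[4.9771] v=[-1.8061]
Step 17: x=[4.7315] v=[-1.6371]
Step 18: x=[4.5157] v=[-1.4390]
Step 19: x=[4.3334] v=[-1.2152]
Step 20: x=[4.1879] v=[-0.9698]
Step 21: x=[4.0818] v=[-0.7071]
Step 22: x=[4.0170] v=[-0.4318]
Step 23: x=[3.9947] v=[-0.1488]
Step 24: x=[4.0152] v=[0.1368]
First v>=0 after going negative at step 24, time=3.6000

Answer: 3.6000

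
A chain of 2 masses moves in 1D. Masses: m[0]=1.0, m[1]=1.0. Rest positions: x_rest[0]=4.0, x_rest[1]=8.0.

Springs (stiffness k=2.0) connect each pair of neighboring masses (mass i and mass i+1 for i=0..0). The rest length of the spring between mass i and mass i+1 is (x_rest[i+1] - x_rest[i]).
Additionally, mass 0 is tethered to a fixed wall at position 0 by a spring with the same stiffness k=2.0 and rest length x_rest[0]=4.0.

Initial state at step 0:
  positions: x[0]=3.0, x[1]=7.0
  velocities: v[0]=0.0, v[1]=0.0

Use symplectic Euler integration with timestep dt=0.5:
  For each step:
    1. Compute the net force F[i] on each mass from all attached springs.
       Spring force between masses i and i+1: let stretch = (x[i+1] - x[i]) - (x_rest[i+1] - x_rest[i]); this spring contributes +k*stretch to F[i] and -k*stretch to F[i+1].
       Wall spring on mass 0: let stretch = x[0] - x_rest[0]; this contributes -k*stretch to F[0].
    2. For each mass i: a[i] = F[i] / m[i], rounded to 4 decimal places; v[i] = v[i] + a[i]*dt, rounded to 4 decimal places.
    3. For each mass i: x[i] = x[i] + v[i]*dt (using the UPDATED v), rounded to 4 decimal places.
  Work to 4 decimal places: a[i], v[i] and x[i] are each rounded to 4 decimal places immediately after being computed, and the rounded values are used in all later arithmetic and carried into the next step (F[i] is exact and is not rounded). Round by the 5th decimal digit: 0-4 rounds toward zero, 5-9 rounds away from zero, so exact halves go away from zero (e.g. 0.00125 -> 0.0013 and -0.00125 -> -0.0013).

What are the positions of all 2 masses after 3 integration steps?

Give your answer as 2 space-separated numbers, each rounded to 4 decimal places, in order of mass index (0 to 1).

Answer: 4.1250 7.8750

Derivation:
Step 0: x=[3.0000 7.0000] v=[0.0000 0.0000]
Step 1: x=[3.5000 7.0000] v=[1.0000 0.0000]
Step 2: x=[4.0000 7.2500] v=[1.0000 0.5000]
Step 3: x=[4.1250 7.8750] v=[0.2500 1.2500]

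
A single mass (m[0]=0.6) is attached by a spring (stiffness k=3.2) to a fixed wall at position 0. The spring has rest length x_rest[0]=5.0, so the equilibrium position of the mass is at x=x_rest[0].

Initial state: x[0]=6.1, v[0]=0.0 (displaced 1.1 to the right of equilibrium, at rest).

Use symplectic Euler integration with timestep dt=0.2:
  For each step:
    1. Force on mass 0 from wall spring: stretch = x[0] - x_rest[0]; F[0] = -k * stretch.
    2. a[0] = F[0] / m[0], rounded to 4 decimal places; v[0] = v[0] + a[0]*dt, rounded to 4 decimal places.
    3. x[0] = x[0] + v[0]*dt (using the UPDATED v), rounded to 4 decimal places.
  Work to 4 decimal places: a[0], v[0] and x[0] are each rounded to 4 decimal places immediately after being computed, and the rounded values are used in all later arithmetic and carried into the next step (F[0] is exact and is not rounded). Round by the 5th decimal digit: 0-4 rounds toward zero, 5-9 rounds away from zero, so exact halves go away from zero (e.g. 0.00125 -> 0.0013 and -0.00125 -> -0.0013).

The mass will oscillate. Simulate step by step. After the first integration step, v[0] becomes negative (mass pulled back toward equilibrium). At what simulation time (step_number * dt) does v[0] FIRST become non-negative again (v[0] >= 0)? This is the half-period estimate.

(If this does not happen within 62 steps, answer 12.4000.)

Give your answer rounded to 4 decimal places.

Step 0: x=[6.1000] v=[0.0000]
Step 1: x=[5.8653] v=[-1.1733]
Step 2: x=[5.4460] v=[-2.0963]
Step 3: x=[4.9316] v=[-2.5720]
Step 4: x=[4.4318] v=[-2.4990]
Step 5: x=[4.0532] v=[-1.8929]
Step 6: x=[3.8766] v=[-0.8830]
Step 7: x=[3.9397] v=[0.3153]
First v>=0 after going negative at step 7, time=1.4000

Answer: 1.4000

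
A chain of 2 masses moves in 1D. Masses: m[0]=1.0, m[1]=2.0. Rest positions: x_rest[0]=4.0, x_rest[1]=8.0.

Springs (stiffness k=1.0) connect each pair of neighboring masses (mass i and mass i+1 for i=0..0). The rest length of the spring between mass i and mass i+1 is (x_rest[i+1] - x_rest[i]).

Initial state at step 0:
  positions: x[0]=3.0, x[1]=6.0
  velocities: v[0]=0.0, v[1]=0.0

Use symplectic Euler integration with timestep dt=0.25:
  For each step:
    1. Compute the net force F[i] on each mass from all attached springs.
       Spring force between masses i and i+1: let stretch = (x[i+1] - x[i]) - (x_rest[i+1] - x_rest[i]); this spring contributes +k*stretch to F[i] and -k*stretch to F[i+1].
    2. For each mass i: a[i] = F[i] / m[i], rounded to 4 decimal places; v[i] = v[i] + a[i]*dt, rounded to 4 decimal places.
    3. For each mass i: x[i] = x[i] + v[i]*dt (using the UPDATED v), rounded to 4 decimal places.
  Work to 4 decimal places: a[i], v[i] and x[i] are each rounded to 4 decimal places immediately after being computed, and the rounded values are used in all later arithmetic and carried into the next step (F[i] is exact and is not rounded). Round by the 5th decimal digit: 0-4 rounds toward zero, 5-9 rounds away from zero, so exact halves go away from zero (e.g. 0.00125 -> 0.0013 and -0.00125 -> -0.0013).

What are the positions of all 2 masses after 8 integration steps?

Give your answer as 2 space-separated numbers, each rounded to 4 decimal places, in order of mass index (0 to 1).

Step 0: x=[3.0000 6.0000] v=[0.0000 0.0000]
Step 1: x=[2.9375 6.0313] v=[-0.2500 0.1250]
Step 2: x=[2.8184 6.0909] v=[-0.4766 0.2383]
Step 3: x=[2.6538 6.1732] v=[-0.6585 0.3293]
Step 4: x=[2.4591 6.2706] v=[-0.7787 0.3894]
Step 5: x=[2.2527 6.3739] v=[-0.8258 0.4130]
Step 6: x=[2.0538 6.4734] v=[-0.7955 0.3979]
Step 7: x=[1.8812 6.5598] v=[-0.6906 0.3455]
Step 8: x=[1.7510 6.6250] v=[-0.5210 0.2607]

Answer: 1.7510 6.6250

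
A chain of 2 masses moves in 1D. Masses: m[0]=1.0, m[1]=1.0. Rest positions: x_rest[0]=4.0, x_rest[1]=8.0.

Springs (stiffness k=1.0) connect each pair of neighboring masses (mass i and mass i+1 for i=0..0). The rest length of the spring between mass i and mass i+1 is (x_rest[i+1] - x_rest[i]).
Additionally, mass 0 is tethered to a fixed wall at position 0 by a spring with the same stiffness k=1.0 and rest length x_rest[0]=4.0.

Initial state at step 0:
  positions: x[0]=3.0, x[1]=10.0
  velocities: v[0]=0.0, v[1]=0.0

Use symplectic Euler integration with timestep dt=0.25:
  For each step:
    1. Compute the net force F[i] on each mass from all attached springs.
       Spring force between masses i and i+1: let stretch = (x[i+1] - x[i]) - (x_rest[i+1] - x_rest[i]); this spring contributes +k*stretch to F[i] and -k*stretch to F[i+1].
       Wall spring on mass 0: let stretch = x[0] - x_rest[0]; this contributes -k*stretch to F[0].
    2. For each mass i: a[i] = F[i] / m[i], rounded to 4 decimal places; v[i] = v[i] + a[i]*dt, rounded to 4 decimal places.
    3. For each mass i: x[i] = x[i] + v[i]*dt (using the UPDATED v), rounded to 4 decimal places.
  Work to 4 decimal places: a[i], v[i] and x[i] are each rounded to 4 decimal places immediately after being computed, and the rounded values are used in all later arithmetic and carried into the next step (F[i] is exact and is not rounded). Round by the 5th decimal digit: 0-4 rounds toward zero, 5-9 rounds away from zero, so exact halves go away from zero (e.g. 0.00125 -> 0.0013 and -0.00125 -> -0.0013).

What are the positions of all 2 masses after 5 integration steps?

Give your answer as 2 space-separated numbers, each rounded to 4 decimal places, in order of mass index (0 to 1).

Answer: 5.4342 8.0279

Derivation:
Step 0: x=[3.0000 10.0000] v=[0.0000 0.0000]
Step 1: x=[3.2500 9.8125] v=[1.0000 -0.7500]
Step 2: x=[3.7070 9.4649] v=[1.8281 -1.3906]
Step 3: x=[4.2922 9.0074] v=[2.3408 -1.8301]
Step 4: x=[4.9039 8.5052] v=[2.4466 -2.0089]
Step 5: x=[5.4342 8.0279] v=[2.1210 -1.9092]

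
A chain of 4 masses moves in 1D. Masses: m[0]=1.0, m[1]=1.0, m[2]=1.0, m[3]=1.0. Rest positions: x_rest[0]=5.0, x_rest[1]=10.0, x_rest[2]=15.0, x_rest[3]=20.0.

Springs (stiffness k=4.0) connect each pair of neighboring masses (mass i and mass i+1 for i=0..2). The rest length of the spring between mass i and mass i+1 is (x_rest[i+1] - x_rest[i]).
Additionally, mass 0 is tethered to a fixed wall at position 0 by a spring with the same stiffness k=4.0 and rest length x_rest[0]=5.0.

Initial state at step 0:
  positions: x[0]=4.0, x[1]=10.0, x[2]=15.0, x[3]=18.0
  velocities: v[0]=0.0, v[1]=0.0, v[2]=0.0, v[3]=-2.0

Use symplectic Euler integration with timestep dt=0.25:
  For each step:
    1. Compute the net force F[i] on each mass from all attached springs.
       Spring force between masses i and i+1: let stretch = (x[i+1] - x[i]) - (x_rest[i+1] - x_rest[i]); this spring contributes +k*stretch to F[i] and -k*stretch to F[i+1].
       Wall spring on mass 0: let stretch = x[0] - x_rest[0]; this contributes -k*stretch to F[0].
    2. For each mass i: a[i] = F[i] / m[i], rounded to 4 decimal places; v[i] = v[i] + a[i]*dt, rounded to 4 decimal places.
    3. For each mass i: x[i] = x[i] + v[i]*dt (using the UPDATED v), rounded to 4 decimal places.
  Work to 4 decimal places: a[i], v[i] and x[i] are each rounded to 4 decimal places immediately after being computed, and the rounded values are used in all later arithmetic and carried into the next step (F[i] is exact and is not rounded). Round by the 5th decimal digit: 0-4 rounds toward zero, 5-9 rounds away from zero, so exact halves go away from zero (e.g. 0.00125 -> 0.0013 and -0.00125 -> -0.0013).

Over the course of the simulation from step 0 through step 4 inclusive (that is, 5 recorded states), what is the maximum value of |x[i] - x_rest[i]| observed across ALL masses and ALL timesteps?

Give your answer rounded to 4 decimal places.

Step 0: x=[4.0000 10.0000 15.0000 18.0000] v=[0.0000 0.0000 0.0000 -2.0000]
Step 1: x=[4.5000 9.7500 14.5000 18.0000] v=[2.0000 -1.0000 -2.0000 0.0000]
Step 2: x=[5.1875 9.3750 13.6875 18.3750] v=[2.7500 -1.5000 -3.2500 1.5000]
Step 3: x=[5.6250 9.0313 12.9688 18.8281] v=[1.7500 -1.3750 -2.8750 1.8125]
Step 4: x=[5.5078 8.8204 12.7305 19.0664] v=[-0.4687 -0.8438 -0.9532 0.9532]
Max displacement = 2.2695

Answer: 2.2695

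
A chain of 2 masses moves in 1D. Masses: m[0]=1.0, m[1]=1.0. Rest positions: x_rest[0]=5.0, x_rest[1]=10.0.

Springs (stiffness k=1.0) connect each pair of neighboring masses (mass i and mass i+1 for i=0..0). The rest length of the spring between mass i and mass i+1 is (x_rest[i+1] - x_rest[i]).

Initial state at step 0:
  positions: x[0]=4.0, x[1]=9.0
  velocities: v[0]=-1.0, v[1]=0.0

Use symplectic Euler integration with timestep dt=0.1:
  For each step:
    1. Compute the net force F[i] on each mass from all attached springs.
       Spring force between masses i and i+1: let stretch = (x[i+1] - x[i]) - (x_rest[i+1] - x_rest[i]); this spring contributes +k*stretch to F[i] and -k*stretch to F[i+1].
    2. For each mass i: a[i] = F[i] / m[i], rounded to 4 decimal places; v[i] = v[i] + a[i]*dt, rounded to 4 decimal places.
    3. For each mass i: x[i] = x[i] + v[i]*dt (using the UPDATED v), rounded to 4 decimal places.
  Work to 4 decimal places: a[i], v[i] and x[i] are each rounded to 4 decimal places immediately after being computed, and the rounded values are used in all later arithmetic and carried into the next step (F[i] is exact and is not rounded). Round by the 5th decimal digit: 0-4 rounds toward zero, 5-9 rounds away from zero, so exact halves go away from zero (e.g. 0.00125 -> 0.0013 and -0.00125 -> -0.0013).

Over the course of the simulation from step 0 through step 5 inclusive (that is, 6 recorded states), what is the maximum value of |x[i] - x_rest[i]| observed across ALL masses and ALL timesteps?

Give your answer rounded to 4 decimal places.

Step 0: x=[4.0000 9.0000] v=[-1.0000 0.0000]
Step 1: x=[3.9000 9.0000] v=[-1.0000 0.0000]
Step 2: x=[3.8010 8.9990] v=[-0.9900 -0.0100]
Step 3: x=[3.7040 8.9960] v=[-0.9702 -0.0298]
Step 4: x=[3.6099 8.9901] v=[-0.9410 -0.0590]
Step 5: x=[3.5196 8.9804] v=[-0.9030 -0.0970]
Max displacement = 1.4804

Answer: 1.4804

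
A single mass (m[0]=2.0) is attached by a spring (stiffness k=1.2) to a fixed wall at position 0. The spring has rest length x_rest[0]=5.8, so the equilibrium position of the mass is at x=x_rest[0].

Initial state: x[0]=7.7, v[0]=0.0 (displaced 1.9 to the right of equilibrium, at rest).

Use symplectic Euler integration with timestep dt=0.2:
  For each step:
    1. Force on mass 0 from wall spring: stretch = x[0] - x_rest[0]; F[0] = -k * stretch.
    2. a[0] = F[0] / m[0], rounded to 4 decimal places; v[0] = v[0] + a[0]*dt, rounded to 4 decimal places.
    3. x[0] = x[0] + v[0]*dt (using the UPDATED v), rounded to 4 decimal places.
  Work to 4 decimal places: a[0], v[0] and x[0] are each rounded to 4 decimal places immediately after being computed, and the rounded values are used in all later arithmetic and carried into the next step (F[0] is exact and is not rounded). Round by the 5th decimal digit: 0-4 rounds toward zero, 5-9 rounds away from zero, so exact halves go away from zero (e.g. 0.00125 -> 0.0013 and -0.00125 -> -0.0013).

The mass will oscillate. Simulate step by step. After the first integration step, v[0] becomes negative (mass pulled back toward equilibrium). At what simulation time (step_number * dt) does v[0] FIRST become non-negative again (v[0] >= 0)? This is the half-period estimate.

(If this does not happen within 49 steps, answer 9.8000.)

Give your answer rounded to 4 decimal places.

Step 0: x=[7.7000] v=[0.0000]
Step 1: x=[7.6544] v=[-0.2280]
Step 2: x=[7.5643] v=[-0.4505]
Step 3: x=[7.4319] v=[-0.6622]
Step 4: x=[7.2603] v=[-0.8580]
Step 5: x=[7.0537] v=[-1.0332]
Step 6: x=[6.8170] v=[-1.1836]
Step 7: x=[6.5559] v=[-1.3056]
Step 8: x=[6.2766] v=[-1.3963]
Step 9: x=[5.9859] v=[-1.4535]
Step 10: x=[5.6907] v=[-1.4758]
Step 11: x=[5.3982] v=[-1.4627]
Step 12: x=[5.1153] v=[-1.4145]
Step 13: x=[4.8488] v=[-1.3323]
Step 14: x=[4.6052] v=[-1.2182]
Step 15: x=[4.3902] v=[-1.0748]
Step 16: x=[4.2091] v=[-0.9056]
Step 17: x=[4.0662] v=[-0.7147]
Step 18: x=[3.9649] v=[-0.5066]
Step 19: x=[3.9076] v=[-0.2864]
Step 20: x=[3.8957] v=[-0.0593]
Step 21: x=[3.9295] v=[0.1692]
First v>=0 after going negative at step 21, time=4.2000

Answer: 4.2000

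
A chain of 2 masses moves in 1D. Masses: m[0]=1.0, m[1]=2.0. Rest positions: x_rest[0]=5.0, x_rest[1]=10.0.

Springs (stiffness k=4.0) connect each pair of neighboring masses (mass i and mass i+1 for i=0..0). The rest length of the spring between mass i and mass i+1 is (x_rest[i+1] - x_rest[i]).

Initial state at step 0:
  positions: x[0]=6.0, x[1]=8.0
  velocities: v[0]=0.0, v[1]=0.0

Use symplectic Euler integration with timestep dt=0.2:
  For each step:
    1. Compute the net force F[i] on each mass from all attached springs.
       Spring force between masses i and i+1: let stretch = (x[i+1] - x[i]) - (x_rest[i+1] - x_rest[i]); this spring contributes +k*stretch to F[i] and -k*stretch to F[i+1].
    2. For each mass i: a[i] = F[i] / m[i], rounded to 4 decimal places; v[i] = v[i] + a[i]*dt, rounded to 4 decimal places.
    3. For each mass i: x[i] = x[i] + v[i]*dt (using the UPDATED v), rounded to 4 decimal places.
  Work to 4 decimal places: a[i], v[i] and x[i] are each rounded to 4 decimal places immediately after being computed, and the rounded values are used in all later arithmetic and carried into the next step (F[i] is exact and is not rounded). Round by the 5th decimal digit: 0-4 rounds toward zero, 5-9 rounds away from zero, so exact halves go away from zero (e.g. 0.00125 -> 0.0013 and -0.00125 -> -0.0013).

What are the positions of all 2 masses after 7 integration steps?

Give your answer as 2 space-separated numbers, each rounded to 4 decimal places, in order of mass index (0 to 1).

Step 0: x=[6.0000 8.0000] v=[0.0000 0.0000]
Step 1: x=[5.5200 8.2400] v=[-2.4000 1.2000]
Step 2: x=[4.6752 8.6624] v=[-4.2240 2.1120]
Step 3: x=[3.6684 9.1658] v=[-5.0342 2.5171]
Step 4: x=[2.7411 9.6294] v=[-4.6363 2.3181]
Step 5: x=[2.1160 9.9420] v=[-3.1257 1.5628]
Step 6: x=[1.9430 10.0285] v=[-0.8649 0.4324]
Step 7: x=[2.2637 9.8681] v=[1.6035 -0.8018]

Answer: 2.2637 9.8681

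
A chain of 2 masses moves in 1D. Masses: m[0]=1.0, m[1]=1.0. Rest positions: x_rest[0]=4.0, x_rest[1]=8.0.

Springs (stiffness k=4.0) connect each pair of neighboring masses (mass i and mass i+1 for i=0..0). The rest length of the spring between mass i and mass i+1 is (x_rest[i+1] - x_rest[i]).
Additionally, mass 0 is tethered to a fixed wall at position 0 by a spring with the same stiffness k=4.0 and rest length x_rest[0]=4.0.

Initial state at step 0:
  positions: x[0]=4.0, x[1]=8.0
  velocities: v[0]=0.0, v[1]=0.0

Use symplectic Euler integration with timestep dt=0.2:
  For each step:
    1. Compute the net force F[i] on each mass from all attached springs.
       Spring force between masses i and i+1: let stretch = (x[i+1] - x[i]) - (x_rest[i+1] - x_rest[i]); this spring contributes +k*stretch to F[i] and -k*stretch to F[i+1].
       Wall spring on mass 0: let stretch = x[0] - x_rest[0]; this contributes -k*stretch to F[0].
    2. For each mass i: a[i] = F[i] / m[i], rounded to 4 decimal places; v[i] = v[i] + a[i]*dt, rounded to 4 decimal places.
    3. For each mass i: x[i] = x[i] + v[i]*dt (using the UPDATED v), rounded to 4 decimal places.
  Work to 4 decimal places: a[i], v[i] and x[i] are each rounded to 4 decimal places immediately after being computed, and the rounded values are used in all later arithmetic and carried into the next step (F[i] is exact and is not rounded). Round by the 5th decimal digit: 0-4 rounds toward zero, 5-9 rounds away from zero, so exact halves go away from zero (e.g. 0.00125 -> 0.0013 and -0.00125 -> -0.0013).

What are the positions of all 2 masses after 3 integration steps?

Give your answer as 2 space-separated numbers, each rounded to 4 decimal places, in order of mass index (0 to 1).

Answer: 4.0000 8.0000

Derivation:
Step 0: x=[4.0000 8.0000] v=[0.0000 0.0000]
Step 1: x=[4.0000 8.0000] v=[0.0000 0.0000]
Step 2: x=[4.0000 8.0000] v=[0.0000 0.0000]
Step 3: x=[4.0000 8.0000] v=[0.0000 0.0000]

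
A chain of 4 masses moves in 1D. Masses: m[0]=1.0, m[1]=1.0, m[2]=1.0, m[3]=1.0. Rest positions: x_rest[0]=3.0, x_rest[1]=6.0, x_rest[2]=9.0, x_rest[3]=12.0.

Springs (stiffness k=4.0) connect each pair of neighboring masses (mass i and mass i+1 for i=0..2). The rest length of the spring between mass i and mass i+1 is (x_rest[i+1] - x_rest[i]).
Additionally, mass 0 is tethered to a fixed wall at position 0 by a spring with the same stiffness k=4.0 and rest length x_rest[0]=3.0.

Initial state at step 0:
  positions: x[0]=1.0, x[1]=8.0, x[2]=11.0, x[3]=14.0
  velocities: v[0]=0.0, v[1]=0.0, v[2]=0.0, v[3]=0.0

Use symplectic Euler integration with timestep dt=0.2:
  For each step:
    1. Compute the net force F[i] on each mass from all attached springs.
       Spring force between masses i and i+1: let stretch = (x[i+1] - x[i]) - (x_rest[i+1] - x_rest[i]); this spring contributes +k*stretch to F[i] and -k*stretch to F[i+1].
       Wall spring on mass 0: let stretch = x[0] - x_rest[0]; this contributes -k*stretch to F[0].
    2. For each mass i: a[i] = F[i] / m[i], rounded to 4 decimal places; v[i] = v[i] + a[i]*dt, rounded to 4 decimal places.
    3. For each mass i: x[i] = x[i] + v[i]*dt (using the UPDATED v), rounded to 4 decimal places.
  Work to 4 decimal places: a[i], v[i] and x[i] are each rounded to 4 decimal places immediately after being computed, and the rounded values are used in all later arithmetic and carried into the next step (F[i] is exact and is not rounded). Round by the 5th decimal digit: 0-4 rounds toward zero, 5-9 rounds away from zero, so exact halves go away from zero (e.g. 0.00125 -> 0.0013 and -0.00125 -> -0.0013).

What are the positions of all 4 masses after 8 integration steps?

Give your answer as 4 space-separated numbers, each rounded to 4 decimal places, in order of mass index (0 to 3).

Step 0: x=[1.0000 8.0000 11.0000 14.0000] v=[0.0000 0.0000 0.0000 0.0000]
Step 1: x=[1.9600 7.3600 11.0000 14.0000] v=[4.8000 -3.2000 0.0000 0.0000]
Step 2: x=[3.4704 6.4384 10.8976 14.0000] v=[7.5520 -4.6080 -0.5120 0.0000]
Step 3: x=[4.9004 5.7554 10.5781 13.9836] v=[7.1501 -3.4150 -1.5974 -0.0819]
Step 4: x=[5.6832 5.7072 10.0319 13.9023] v=[3.9138 -0.2408 -2.7312 -0.4063]
Step 5: x=[5.5605 6.3472 9.4130 13.6818] v=[-0.6136 3.1998 -3.0946 -1.1026]
Step 6: x=[4.6740 7.3518 8.9866 13.2583] v=[-4.4326 5.0231 -2.1322 -2.1176]
Step 7: x=[3.4681 8.1895 8.9821 12.6313] v=[-6.0296 4.1887 -0.0227 -3.1350]
Step 8: x=[2.4627 8.3986 9.4346 11.9004] v=[-5.0270 1.0457 2.2626 -3.6544]

Answer: 2.4627 8.3986 9.4346 11.9004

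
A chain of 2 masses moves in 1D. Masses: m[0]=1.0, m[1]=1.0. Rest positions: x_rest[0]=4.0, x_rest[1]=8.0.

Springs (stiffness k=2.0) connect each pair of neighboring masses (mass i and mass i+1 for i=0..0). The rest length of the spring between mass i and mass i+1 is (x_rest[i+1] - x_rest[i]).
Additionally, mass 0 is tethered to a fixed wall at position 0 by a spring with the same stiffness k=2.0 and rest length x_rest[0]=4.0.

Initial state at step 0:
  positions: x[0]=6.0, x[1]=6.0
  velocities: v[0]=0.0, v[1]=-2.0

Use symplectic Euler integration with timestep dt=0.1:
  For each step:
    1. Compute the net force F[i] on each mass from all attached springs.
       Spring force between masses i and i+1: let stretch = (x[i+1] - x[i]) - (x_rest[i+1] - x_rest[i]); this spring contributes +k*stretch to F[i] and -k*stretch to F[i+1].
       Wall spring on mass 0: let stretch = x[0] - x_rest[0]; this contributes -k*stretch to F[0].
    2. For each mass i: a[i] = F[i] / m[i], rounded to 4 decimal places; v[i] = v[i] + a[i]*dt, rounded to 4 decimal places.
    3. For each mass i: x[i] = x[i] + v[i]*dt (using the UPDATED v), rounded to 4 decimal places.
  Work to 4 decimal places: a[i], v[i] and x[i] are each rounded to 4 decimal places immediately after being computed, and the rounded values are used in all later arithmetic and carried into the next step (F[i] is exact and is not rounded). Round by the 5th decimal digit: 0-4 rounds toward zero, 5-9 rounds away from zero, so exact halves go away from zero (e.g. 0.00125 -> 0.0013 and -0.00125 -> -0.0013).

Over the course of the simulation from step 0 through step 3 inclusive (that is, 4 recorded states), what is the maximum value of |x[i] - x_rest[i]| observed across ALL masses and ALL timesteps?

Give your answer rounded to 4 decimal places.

Answer: 2.1600

Derivation:
Step 0: x=[6.0000 6.0000] v=[0.0000 -2.0000]
Step 1: x=[5.8800 5.8800] v=[-1.2000 -1.2000]
Step 2: x=[5.6424 5.8400] v=[-2.3760 -0.4000]
Step 3: x=[5.2959 5.8761] v=[-3.4650 0.3605]
Max displacement = 2.1600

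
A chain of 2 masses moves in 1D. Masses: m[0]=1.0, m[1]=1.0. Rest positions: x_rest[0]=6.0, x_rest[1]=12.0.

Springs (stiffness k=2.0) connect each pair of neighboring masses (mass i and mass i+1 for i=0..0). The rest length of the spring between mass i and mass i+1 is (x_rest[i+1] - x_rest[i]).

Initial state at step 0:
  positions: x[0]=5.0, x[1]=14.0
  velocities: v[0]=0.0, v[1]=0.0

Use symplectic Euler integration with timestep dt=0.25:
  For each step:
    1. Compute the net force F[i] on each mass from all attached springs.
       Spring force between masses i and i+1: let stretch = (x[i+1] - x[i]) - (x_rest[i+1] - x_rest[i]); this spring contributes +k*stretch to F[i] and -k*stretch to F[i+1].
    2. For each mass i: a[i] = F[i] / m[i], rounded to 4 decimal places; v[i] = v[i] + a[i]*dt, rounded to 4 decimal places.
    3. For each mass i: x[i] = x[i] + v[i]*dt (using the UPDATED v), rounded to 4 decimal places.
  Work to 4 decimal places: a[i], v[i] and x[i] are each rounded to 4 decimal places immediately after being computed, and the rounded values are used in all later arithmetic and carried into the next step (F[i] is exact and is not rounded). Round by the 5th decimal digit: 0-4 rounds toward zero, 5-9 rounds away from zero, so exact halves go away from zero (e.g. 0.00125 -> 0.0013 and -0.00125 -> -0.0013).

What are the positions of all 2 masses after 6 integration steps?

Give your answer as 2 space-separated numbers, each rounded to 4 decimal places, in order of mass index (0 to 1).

Answer: 8.0335 10.9667

Derivation:
Step 0: x=[5.0000 14.0000] v=[0.0000 0.0000]
Step 1: x=[5.3750 13.6250] v=[1.5000 -1.5000]
Step 2: x=[6.0313 12.9688] v=[2.6250 -2.6250]
Step 3: x=[6.8048 12.1954] v=[3.0938 -3.0938]
Step 4: x=[7.5021 11.4981] v=[2.7891 -2.7891]
Step 5: x=[7.9489 11.0513] v=[1.7871 -1.7871]
Step 6: x=[8.0335 10.9667] v=[0.3383 -0.3383]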